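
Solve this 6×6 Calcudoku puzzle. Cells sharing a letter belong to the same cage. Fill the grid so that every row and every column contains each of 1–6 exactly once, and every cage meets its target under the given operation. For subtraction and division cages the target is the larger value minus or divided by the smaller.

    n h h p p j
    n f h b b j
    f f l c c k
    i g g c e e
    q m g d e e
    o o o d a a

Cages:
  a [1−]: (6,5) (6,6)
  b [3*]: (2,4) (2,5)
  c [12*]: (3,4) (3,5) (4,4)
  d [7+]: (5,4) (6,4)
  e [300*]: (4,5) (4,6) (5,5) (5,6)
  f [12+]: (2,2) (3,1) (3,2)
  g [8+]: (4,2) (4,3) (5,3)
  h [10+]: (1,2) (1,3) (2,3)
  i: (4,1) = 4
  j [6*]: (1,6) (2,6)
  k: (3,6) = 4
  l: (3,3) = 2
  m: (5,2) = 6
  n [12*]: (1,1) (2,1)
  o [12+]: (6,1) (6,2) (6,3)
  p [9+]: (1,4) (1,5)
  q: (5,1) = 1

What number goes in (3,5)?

Cage l is given, which forces (3,3) = 2.
K is a freebie, so (3,6) = 4.
Cage i is given, leaving (4,1) = 4.
Q is a freebie; hence (5,1) = 1.
Cage m is given; hence (5,2) = 6.
Cage c needs product 12; hence (4,4) = 2.
The 3 cells of cage g must have sum 8, so (5,3) = 4.
Row 5 already has 4, so (5,4) = 3.
Column 4 already has 3; hence (6,4) = 4.
Column 4 already has 3, leaving (2,4) = 1.
Cage b's pair has product 3; hence (2,5) = 3.
Column 4 already has 1, leaving (3,4) = 6.
Row 3 already has 6, so (3,5) = 1.
6 is placed in column 4, leaving (1,4) = 5.
3 is placed in column 5, so (1,5) = 4.
Cage f has sum 12; hence (2,2) = 4.
Row 1 needs a 6, and only (1,1) is open for it.
6 is placed in column 1, leaving (2,1) = 2.
Row 2 already has 2, so (2,6) = 6.
Column 6 already has 6, leaving (4,6) = 5.
Column 6 now contains 5, which forces (5,6) = 2.
6 is placed in column 1; hence (6,1) = 5.
Cage o needs sum 12, so (6,2) = 1.
Cage o has sum 12; hence (6,3) = 6.
Row 6 already has 6; hence (6,5) = 2.
Row 6 now contains 1; hence (6,6) = 3.
Cage h needs sum 10, so (1,2) = 2.
Cage h has sum 10, so (1,3) = 3.
Column 6 now contains 3; hence (1,6) = 1.
Row 2 already has 6, which forces (2,3) = 5.
Column 1 now contains 5, so (3,1) = 3.
Cage f needs sum 12, so (3,2) = 5.
Column 2 already has 1, which forces (4,2) = 3.
The 3 cells of cage g must have sum 8; hence (4,3) = 1.
Row 4 now contains 5, leaving (4,5) = 6.
2 is placed in row 5; hence (5,5) = 5.
Filled in: 6 2 3 5 4 1 / 2 4 5 1 3 6 / 3 5 2 6 1 4 / 4 3 1 2 6 5 / 1 6 4 3 5 2 / 5 1 6 4 2 3.

1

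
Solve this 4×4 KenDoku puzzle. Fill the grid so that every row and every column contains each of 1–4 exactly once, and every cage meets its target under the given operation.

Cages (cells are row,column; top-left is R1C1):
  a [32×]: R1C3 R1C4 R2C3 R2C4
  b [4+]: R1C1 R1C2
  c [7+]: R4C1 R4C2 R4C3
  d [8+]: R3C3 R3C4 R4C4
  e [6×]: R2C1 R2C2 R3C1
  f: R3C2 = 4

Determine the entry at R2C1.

2

Cage f is a single given cell, so R3C2 = 4.
Row 4 needs a 3, and only R4C4 is open for it.
Cage d has sum 8, so R3C3 = 3.
Cage d has sum 8; hence R3C4 = 2.
Row 3 now contains 2, so R3C1 = 1.
Column 1 already has 1, so R1C1 = 3.
The two cells of cage b must have sum 4, leaving R1C2 = 1.
Row 1 now contains 1, so R1C4 = 4.
Column 1 now contains 3; hence R2C1 = 2.
Row 2 now contains 2, leaving R2C2 = 3.
Row 2 now contains 2, which forces R2C3 = 4.
Column 4 already has 4; hence R2C4 = 1.
Column 1 now contains 2; hence R4C1 = 4.
Column 2 now contains 1; hence R4C2 = 2.
Row 4 already has 2, which forces R4C3 = 1.
Row 1 now contains 4, leaving R1C3 = 2.
Filled in: 3 1 2 4 / 2 3 4 1 / 1 4 3 2 / 4 2 1 3.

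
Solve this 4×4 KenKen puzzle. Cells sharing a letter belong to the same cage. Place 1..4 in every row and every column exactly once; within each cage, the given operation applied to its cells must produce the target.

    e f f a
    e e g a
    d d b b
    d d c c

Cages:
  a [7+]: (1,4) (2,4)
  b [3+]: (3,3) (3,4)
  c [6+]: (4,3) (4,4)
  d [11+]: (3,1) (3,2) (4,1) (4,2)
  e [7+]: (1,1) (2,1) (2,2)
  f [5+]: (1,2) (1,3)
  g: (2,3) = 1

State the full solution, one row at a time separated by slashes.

Cage g is given, so (2,3) = 1.
Column 3 already has 1, so (3,3) = 2.
Row 3 already has 2, which forces (3,4) = 1.
2 is placed in column 3, which forces (4,3) = 4.
Row 4 already has 4; hence (4,4) = 2.
The two cells of cage f must have sum 5, so (1,2) = 2.
4 is placed in column 3, so (1,3) = 3.
3 is placed in row 1; hence (1,4) = 4.
2 is placed in column 2; hence (2,2) = 4.
4 is placed in column 4, so (2,4) = 3.
Column 2 now contains 4; hence (3,2) = 3.
Column 2 now contains 3, leaving (4,2) = 1.
Row 1 already has 2, leaving (1,1) = 1.
Row 2 already has 3, which forces (2,1) = 2.
3 is placed in row 3, so (3,1) = 4.
1 is placed in row 4, which forces (4,1) = 3.

1 2 3 4 / 2 4 1 3 / 4 3 2 1 / 3 1 4 2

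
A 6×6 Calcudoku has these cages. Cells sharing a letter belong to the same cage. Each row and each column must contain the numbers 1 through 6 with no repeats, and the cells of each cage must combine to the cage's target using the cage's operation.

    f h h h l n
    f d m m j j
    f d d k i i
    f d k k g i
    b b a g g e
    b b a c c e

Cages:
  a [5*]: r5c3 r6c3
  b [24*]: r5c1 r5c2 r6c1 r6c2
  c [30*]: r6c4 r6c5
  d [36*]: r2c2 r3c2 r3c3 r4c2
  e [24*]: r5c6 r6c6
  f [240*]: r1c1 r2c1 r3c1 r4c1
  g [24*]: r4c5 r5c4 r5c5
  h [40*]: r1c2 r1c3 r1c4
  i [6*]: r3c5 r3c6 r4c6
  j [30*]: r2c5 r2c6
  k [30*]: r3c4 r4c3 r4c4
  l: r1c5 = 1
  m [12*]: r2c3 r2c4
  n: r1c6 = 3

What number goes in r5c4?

Cage l is a single given cell, which forces r1c5 = 1.
Cage n is a single given cell; hence r1c6 = 3.
The 3 cells of cage i must have product 6, leaving r3c5 = 3.
In row 1, 6 can only go at r1c1, so r1c1 = 6.
The only place for 1 in row 2 is r2c2.
Cage d needs product 36; hence r4c2 = 3.
The only place for 4 in row 3 is r3c1.
Row 3 needs a 5, and only r3c4 is open for it.
Column 4 already has 5, so r6c4 = 6.
The two cells of cage c must have product 30, which forces r6c5 = 5.
Row 6 now contains 6, which forces r6c6 = 4.
5 is placed in column 5, which forces r2c5 = 6.
The two cells of cage j must have product 30, which forces r2c6 = 5.
Cage k needs product 30, so r4c3 = 6.
Column 4 already has 6; hence r4c4 = 1.
Row 4 now contains 1, so r4c6 = 2.
Cage a needs two cells with product 5, leaving r5c3 = 5.
Column 6 now contains 4, which forces r5c6 = 6.
Row 6 now contains 4; hence r6c2 = 2.
5 is placed in row 6; hence r6c3 = 1.
The 3 cells of cage h must have product 40, which forces r1c2 = 5.
Row 2 now contains 5, leaving r2c1 = 2.
Column 2 already has 2, so r3c2 = 6.
Column 3 already has 6; hence r3c3 = 2.
Column 6 already has 2, so r3c6 = 1.
2 is placed in row 4, so r4c1 = 5.
2 is placed in row 4, which forces r4c5 = 4.
Cage b has product 24; hence r5c1 = 1.
6 is placed in row 5, so r5c2 = 4.
The 3 cells of cage g must have product 24; hence r5c4 = 3.
Cage g has product 24, leaving r5c5 = 2.
1 is placed in row 6, which forces r6c1 = 3.
2 is placed in column 3, which forces r1c3 = 4.
The 3 cells of cage h must have product 40, leaving r1c4 = 2.
Cage m's pair has product 12, so r2c3 = 3.
Column 4 now contains 3, leaving r2c4 = 4.
The full grid is 6 5 4 2 1 3 / 2 1 3 4 6 5 / 4 6 2 5 3 1 / 5 3 6 1 4 2 / 1 4 5 3 2 6 / 3 2 1 6 5 4.

3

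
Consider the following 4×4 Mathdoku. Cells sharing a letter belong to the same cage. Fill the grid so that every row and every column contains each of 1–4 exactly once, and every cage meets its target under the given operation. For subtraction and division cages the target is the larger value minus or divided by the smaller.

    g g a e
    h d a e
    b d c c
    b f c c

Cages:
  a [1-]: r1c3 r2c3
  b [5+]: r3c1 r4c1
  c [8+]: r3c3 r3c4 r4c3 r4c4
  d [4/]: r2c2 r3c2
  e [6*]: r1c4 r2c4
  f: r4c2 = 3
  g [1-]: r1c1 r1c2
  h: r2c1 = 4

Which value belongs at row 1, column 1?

1

H is a freebie, leaving r2c1 = 4.
4 is placed in row 2; hence r2c2 = 1.
Column 2 now contains 1, leaving r3c2 = 4.
Cage f is a single given cell, leaving r4c2 = 3.
Column 2 now contains 3; hence r1c2 = 2.
Row 1 already has 2, leaving r1c4 = 3.
Column 4 already has 3; hence r2c4 = 2.
Cage b needs two cells with sum 5; hence r3c1 = 3.
Column 4 already has 2, so r3c4 = 1.
The two cells of cage b must have sum 5, which forces r4c1 = 2.
1 is placed in column 4, so r4c4 = 4.
3 is placed in row 1, leaving r1c1 = 1.
The two cells of cage a must have difference 1, so r1c3 = 4.
Row 2 already has 2, leaving r2c3 = 3.
Row 3 now contains 1, which forces r3c3 = 2.
Row 4 now contains 4, leaving r4c3 = 1.
The full grid is 1 2 4 3 / 4 1 3 2 / 3 4 2 1 / 2 3 1 4.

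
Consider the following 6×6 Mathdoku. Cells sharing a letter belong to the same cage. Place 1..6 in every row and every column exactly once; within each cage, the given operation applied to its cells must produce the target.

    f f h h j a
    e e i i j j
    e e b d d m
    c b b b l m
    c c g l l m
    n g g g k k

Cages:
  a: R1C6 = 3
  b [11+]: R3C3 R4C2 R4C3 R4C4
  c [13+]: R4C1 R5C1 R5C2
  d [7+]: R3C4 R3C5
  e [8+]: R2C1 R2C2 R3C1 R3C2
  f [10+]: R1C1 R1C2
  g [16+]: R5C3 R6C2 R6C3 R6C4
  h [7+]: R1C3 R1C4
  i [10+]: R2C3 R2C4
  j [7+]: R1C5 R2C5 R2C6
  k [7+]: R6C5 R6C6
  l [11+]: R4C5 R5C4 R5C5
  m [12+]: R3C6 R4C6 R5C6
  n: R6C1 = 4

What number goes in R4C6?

4

Cage a is given; hence R1C6 = 3.
N is a freebie, so R6C1 = 4.
Column 1 now contains 4, so R1C1 = 6.
Cage f needs two cells with sum 10, leaving R1C2 = 4.
Row 1 needs a 1, and only R1C5 is open for it.
The only place for 5 in row 2 is R2C5.
The 3 cells of cage j must have sum 7, so R2C6 = 1.
1 is placed in column 6, so R6C6 = 5.
The two cells of cage k must have sum 7, leaving R6C5 = 2.
Cage g needs sum 16; hence R5C3 = 6.
Column 3 already has 6, leaving R2C3 = 4.
The two cells of cage i must have sum 10, leaving R2C4 = 6.
Cage c needs sum 13; hence R4C1 = 5.
Cage c needs sum 13, which forces R5C1 = 3.
Row 5 already has 6, so R5C2 = 5.
3 is placed in row 5, so R5C5 = 4.
Row 5 already has 4; hence R5C6 = 2.
Column 1 now contains 3, which forces R2C1 = 2.
Cage e needs sum 8, leaving R2C2 = 3.
Cage e needs sum 8, leaving R3C1 = 1.
Cage e needs sum 8; hence R3C2 = 2.
Row 3 now contains 1, leaving R3C4 = 4.
Row 3 already has 4, so R3C6 = 6.
4 is placed in column 5, which forces R4C5 = 6.
Column 6 now contains 6; hence R4C6 = 4.
2 is placed in row 5, so R5C4 = 1.
Cage g has sum 16, so R6C2 = 6.
Column 4 now contains 1, so R6C4 = 3.
Cage b has sum 11; hence R3C3 = 5.
Row 3 now contains 6, leaving R3C5 = 3.
Row 4 now contains 6, which forces R4C2 = 1.
The 4 cells of cage b must have sum 11, which forces R4C3 = 3.
Column 4 now contains 3, so R4C4 = 2.
3 is placed in row 6, so R6C3 = 1.
Column 3 already has 5, leaving R1C3 = 2.
Column 4 already has 2, which forces R1C4 = 5.
Filled in: 6 4 2 5 1 3 / 2 3 4 6 5 1 / 1 2 5 4 3 6 / 5 1 3 2 6 4 / 3 5 6 1 4 2 / 4 6 1 3 2 5.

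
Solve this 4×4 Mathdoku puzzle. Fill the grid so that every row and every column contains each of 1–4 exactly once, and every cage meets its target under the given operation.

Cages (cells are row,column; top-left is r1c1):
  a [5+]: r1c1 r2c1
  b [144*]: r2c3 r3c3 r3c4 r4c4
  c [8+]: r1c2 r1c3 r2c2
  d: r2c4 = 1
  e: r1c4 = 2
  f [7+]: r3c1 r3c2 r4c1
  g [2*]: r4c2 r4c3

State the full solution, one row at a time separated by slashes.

3 4 1 2 / 2 3 4 1 / 1 2 3 4 / 4 1 2 3

Cage e is a single given cell; hence r1c4 = 2.
Cage d is a single given cell, leaving r2c4 = 1.
Row 2 needs a 2, and only r2c1 is open for it.
Cage a's pair has sum 5, leaving r1c1 = 3.
The 3 cells of cage c must have sum 8; hence r2c2 = 3.
Row 2 already has 3, so r2c3 = 4.
The 3 cells of cage f must have sum 7, so r3c2 = 2.
Column 3 already has 4, leaving r3c3 = 3.
Row 3 already has 3, so r3c4 = 4.
Column 2 now contains 2; hence r4c2 = 1.
Row 4 now contains 1, so r4c3 = 2.
Column 4 now contains 4; hence r4c4 = 3.
1 is placed in column 2, so r1c2 = 4.
Column 3 already has 4; hence r1c3 = 1.
4 is placed in row 3, which forces r3c1 = 1.
Row 4 now contains 1; hence r4c1 = 4.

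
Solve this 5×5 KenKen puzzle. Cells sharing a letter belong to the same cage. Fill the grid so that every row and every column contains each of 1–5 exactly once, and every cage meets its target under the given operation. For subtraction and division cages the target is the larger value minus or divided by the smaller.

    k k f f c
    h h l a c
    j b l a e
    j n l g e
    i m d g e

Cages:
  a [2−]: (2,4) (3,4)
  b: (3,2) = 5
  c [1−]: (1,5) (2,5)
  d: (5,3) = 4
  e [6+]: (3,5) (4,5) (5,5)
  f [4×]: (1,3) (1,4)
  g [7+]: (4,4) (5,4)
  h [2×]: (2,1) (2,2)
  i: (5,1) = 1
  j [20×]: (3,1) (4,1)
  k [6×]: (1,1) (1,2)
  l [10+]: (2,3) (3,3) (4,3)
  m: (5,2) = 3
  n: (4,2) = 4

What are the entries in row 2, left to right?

B is a freebie, so (3,2) = 5.
N is a freebie, so (4,2) = 4.
I is a freebie, leaving (5,1) = 1.
Cage m is a single given cell, leaving (5,2) = 3.
Cage d is a single given cell; hence (5,3) = 4.
3 is placed in row 5, which forces (5,5) = 2.
Cage k's pair has product 6, so (1,1) = 3.
Column 2 now contains 3, leaving (1,2) = 2.
Column 3 already has 4; hence (1,3) = 1.
The two cells of cage f must have product 4, leaving (1,4) = 4.
4 is placed in row 1; hence (1,5) = 5.
1 is placed in column 1, leaving (2,1) = 2.
The two cells of cage h must have product 2; hence (2,2) = 1.
5 is placed in row 3, so (3,1) = 4.
Row 4 now contains 4, so (4,1) = 5.
Cage g needs two cells with sum 7, which forces (4,4) = 2.
2 is placed in row 5; hence (5,4) = 5.
Cage l needs sum 10, leaving (2,3) = 5.
Column 4 now contains 5; hence (2,4) = 3.
The two cells of cage c must have difference 1, so (2,5) = 4.
Cage l needs sum 10; hence (3,3) = 2.
Cage a's pair has difference 2, leaving (3,4) = 1.
Row 3 already has 1, so (3,5) = 3.
Row 4 already has 2, so (4,3) = 3.
3 is placed in column 5, which forces (4,5) = 1.
Filled in: 3 2 1 4 5 / 2 1 5 3 4 / 4 5 2 1 3 / 5 4 3 2 1 / 1 3 4 5 2.

2 1 5 3 4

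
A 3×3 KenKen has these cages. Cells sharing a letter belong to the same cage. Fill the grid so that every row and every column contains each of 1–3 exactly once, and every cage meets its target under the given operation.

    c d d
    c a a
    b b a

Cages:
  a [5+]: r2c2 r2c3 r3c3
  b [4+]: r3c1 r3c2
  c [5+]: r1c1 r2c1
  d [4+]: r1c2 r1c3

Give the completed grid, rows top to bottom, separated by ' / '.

In row 1, 2 can only go at r1c1, so r1c1 = 2.
Column 1 now contains 2, so r2c1 = 3.
Row 2 already has 3, so r2c3 = 1.
3 is placed in column 1, leaving r3c1 = 1.
Row 3 already has 1, leaving r3c2 = 3.
1 is placed in column 3, so r3c3 = 2.
Column 2 now contains 3, which forces r1c2 = 1.
1 is placed in column 3, which forces r1c3 = 3.
1 is placed in row 2, which forces r2c2 = 2.

2 1 3 / 3 2 1 / 1 3 2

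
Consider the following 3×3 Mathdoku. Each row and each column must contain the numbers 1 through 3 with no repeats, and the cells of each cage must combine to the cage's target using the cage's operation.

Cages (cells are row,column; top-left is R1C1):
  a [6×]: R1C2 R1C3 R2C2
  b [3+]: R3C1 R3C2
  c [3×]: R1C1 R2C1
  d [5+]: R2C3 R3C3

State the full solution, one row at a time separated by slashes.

3 2 1 / 1 3 2 / 2 1 3

In row 3, 3 can only go at R3C3, so R3C3 = 3.
3 is placed in column 3, leaving R2C3 = 2.
Cage a has product 6, leaving R1C2 = 2.
Column 3 already has 2, which forces R1C3 = 1.
Cage a needs product 6, so R2C2 = 3.
Column 2 already has 2, which forces R3C2 = 1.
Row 1 now contains 1; hence R1C1 = 3.
3 is placed in row 2, so R2C1 = 1.
Row 3 already has 1, which forces R3C1 = 2.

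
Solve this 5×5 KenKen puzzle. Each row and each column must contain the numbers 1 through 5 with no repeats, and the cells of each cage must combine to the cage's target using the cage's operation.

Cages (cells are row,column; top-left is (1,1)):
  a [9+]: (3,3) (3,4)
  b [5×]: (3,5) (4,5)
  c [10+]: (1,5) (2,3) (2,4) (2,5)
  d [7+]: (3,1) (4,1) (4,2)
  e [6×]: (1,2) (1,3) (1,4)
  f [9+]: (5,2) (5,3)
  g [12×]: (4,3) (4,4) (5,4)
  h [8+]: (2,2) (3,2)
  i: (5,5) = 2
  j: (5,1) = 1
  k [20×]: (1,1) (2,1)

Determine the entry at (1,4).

J is a freebie; hence (5,1) = 1.
Cage i is given, which forces (5,5) = 2.
In row 1, 5 can only go at (1,1), so (1,1) = 5.
Column 1 already has 5, so (2,1) = 4.
Column 1 now contains 4, which forces (3,1) = 2.
Column 1 now contains 2, leaving (4,1) = 3.
Cage d needs sum 7, which forces (4,2) = 2.
The 3 cells of cage g must have product 12, which forces (5,4) = 3.
Row 1 needs a 4, and only (1,5) is open for it.
The only place for 5 in row 2 is (2,2).
5 is placed in column 2; hence (3,2) = 3.
5 is placed in column 2; hence (5,2) = 4.
Cage f needs two cells with sum 9, so (5,3) = 5.
Column 2 now contains 3; hence (1,2) = 1.
Cage e has product 6; hence (1,3) = 3.
Cage e needs product 6, which forces (1,4) = 2.
2 is placed in column 4, which forces (2,4) = 1.
1 is placed in row 2; hence (2,5) = 3.
5 is placed in column 3, so (3,3) = 4.
Cage a's pair has sum 9, so (3,4) = 5.
5 is placed in row 3; hence (3,5) = 1.
4 is placed in column 3, so (4,3) = 1.
1 is placed in column 4; hence (4,4) = 4.
Column 5 already has 1, so (4,5) = 5.
1 is placed in row 2, which forces (2,3) = 2.
The full grid is 5 1 3 2 4 / 4 5 2 1 3 / 2 3 4 5 1 / 3 2 1 4 5 / 1 4 5 3 2.

2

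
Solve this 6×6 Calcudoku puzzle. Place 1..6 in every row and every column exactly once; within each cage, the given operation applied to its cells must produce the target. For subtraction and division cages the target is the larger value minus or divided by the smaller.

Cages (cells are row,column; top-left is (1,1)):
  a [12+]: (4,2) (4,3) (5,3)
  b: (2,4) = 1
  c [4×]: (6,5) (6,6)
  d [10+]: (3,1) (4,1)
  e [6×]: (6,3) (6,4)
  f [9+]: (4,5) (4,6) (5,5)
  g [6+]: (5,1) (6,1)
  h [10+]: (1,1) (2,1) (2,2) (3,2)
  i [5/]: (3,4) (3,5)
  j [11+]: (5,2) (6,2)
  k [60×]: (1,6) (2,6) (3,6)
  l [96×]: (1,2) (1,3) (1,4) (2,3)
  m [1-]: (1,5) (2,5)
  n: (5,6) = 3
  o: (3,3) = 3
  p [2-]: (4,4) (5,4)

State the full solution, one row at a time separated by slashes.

3 4 1 6 5 2 / 2 3 4 1 6 5 / 4 2 3 5 1 6 / 6 1 5 2 3 4 / 1 5 6 4 2 3 / 5 6 2 3 4 1

B is a freebie, which forces (2,4) = 1.
O is a freebie, which forces (3,3) = 3.
Column 4 already has 1, which forces (3,4) = 5.
5 is placed in row 3, which forces (3,5) = 1.
Cage n is given, which forces (5,6) = 3.
1 is placed in column 5, so (6,5) = 4.
Row 6 already has 4, so (6,6) = 1.
Cage f needs sum 9; hence (5,5) = 2.
Cage e needs two cells with product 6; hence (6,3) = 2.
Cage e needs two cells with product 6; hence (6,4) = 3.
Column 3 already has 2, which forces (2,3) = 4.
The two cells of cage g must have sum 6, which forces (5,1) = 1.
2 is placed in row 6, which forces (6,1) = 5.
Row 6 already has 5, leaving (6,2) = 6.
Column 1 already has 1, leaving (1,1) = 3.
Cage h needs sum 10, so (2,1) = 2.
Cage h needs sum 10, so (2,2) = 3.
Cage h needs sum 10; hence (3,2) = 2.
2 is placed in row 3, leaving (3,6) = 6.
6 is placed in column 2, which forces (5,2) = 5.
5 is placed in row 5, leaving (5,3) = 6.
6 is placed in row 5, so (5,4) = 4.
The 4 cells of cage l must have product 96; hence (1,2) = 4.
Column 3 now contains 6, leaving (1,3) = 1.
Column 4 already has 4; hence (1,4) = 6.
Row 1 already has 6, so (1,5) = 5.
Cage k needs product 60; hence (1,6) = 2.
Column 5 now contains 5, leaving (2,5) = 6.
Column 6 already has 6, which forces (2,6) = 5.
Row 3 already has 6, leaving (3,1) = 4.
The two cells of cage d must have sum 10, so (4,1) = 6.
5 is placed in column 2, so (4,2) = 1.
Cage a needs sum 12, leaving (4,3) = 5.
6 is placed in column 4, so (4,4) = 2.
Column 5 now contains 5, so (4,5) = 3.
Column 6 now contains 2; hence (4,6) = 4.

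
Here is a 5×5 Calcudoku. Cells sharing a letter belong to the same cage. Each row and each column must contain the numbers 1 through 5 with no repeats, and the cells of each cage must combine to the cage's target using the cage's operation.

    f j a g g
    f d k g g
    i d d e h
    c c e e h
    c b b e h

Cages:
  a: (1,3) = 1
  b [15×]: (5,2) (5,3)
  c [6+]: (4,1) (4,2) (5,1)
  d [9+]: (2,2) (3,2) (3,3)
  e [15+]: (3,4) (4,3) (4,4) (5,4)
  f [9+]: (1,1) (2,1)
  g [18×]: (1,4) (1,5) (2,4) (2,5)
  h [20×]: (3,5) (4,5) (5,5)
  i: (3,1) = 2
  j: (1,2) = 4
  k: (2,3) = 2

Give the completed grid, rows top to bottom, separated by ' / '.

5 4 1 3 2 / 4 5 2 1 3 / 2 1 3 4 5 / 3 2 4 5 1 / 1 3 5 2 4

Cage j is given; hence (1,2) = 4.
Cage a is given, so (1,3) = 1.
Cage k is a single given cell; hence (2,3) = 2.
Cage i is a single given cell; hence (3,1) = 2.
Row 1 now contains 4, so (1,1) = 5.
Cage f needs two cells with sum 9, leaving (2,1) = 4.
Cage c has sum 6, so (4,2) = 2.
In row 2, 5 can only go at (2,2), so (2,2) = 5.
The 3 cells of cage d must have sum 9; hence (3,2) = 1.
The 3 cells of cage d must have sum 9, so (3,3) = 3.
Column 2 already has 5, leaving (5,2) = 3.
Cage b's pair has product 15, so (5,3) = 5.
The 4 cells of cage e must have sum 15, which forces (3,4) = 4.
Row 3 now contains 4, which forces (3,5) = 5.
Cage c needs sum 6; hence (4,1) = 3.
5 is placed in column 3, so (4,3) = 4.
The 4 cells of cage e must have sum 15; hence (4,4) = 5.
Row 4 now contains 4; hence (4,5) = 1.
3 is placed in row 5, leaving (5,1) = 1.
The 4 cells of cage e must have sum 15, leaving (5,4) = 2.
Column 5 now contains 1, so (5,5) = 4.
Column 4 now contains 2; hence (1,4) = 3.
Cage g has product 18, leaving (1,5) = 2.
Cage g needs product 18, leaving (2,4) = 1.
Column 5 now contains 1, so (2,5) = 3.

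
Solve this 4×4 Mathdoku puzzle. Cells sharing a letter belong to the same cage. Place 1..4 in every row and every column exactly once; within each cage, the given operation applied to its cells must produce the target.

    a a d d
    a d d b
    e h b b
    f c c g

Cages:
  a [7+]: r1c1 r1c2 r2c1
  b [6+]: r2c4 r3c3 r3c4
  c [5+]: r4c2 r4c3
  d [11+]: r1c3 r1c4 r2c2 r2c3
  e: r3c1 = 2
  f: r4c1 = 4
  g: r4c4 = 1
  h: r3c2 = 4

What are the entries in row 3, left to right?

Cage e is given, leaving r3c1 = 2.
Cage h is a single given cell; hence r3c2 = 4.
Cage f is given; hence r4c1 = 4.
G is a freebie; hence r4c4 = 1.
Cage a has sum 7, so r1c1 = 1.
The 3 cells of cage a must have sum 7, so r1c2 = 3.
The 3 cells of cage a must have sum 7, leaving r2c1 = 3.
The 3 cells of cage b must have sum 6; hence r2c4 = 2.
The 3 cells of cage b must have sum 6; hence r3c3 = 1.
Column 4 now contains 1, so r3c4 = 3.
Column 2 now contains 3, so r4c2 = 2.
2 is placed in row 4, so r4c3 = 3.
The 4 cells of cage d must have sum 11, leaving r1c3 = 2.
Column 4 already has 2, which forces r1c4 = 4.
Row 2 already has 2, which forces r2c2 = 1.
1 is placed in column 3, so r2c3 = 4.
The full grid is 1 3 2 4 / 3 1 4 2 / 2 4 1 3 / 4 2 3 1.

2 4 1 3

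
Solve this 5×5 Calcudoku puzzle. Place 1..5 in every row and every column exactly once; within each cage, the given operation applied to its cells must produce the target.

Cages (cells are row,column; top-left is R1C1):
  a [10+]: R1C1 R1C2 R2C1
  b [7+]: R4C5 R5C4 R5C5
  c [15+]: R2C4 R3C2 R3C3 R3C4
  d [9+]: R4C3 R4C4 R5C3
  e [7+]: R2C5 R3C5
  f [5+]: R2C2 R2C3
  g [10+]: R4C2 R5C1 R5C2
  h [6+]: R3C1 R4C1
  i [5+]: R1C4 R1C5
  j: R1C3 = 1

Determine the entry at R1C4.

3

Cage j is a single given cell, leaving R1C3 = 1.
Cage a needs sum 10, leaving R2C1 = 1.
The only place for 3 in column 1 is R5C1.
The only place for 5 in column 1 is R1C1.
5 is placed in row 1, so R1C2 = 4.
Column 2 needs a 1, and only R3C2 is open for it.
Cage c has sum 15, leaving R2C4 = 5.
Cage c has sum 15, so R3C3 = 5.
The 4 cells of cage c must have sum 15, leaving R3C4 = 4.
Cage e's pair has sum 7, so R2C5 = 4.
Row 3 already has 4, so R3C1 = 2.
The two cells of cage e must have sum 7, so R3C5 = 3.
Cage h's pair has sum 6, which forces R4C1 = 4.
Cage i needs two cells with sum 5, which forces R1C4 = 3.
Column 5 already has 3; hence R1C5 = 2.
3 is placed in column 4, leaving R4C4 = 2.
Cage b has sum 7; hence R4C5 = 1.
Cage d needs sum 9, leaving R5C3 = 4.
The 3 cells of cage b must have sum 7; hence R5C4 = 1.
The 3 cells of cage b must have sum 7, leaving R5C5 = 5.
Row 4 already has 2, leaving R4C2 = 5.
Row 4 already has 2, so R4C3 = 3.
Row 5 already has 5, leaving R5C2 = 2.
2 is placed in column 2; hence R2C2 = 3.
3 is placed in column 3, leaving R2C3 = 2.
Completed grid: 5 4 1 3 2 / 1 3 2 5 4 / 2 1 5 4 3 / 4 5 3 2 1 / 3 2 4 1 5.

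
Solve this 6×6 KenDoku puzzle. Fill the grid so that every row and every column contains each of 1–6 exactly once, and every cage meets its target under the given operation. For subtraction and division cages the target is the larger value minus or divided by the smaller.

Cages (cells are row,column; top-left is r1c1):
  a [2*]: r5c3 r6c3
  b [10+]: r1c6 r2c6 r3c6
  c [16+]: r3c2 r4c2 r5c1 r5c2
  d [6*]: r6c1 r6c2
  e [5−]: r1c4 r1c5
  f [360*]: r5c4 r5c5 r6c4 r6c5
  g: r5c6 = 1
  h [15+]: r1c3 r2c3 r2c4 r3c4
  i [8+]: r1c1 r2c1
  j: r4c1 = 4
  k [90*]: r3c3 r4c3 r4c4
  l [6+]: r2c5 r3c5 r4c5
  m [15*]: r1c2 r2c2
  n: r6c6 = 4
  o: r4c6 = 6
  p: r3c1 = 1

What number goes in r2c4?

Cage p is a single given cell, so r3c1 = 1.
J is a freebie, so r4c1 = 4.
O is a freebie, so r4c6 = 6.
Cage g is a single given cell, which forces r5c6 = 1.
Cage n is a single given cell, so r6c6 = 4.
The 3 cells of cage k must have product 90, leaving r3c3 = 6.
Row 5 already has 1, so r5c3 = 2.
The two cells of cage a must have product 2, so r6c3 = 1.
The only place for 4 in row 1 is r1c3.
The only place for 4 in row 2 is r2c4.
Cage h needs sum 15, which forces r2c3 = 5.
Cage h needs sum 15, so r3c4 = 2.
Row 3 now contains 2, leaving r3c5 = 3.
Row 3 already has 3, so r3c6 = 5.
Column 3 now contains 5, leaving r4c3 = 3.
Row 4 already has 3; hence r4c4 = 5.
Cage m's pair has product 15, which forces r1c2 = 5.
Row 2 already has 5, which forces r2c2 = 3.
Row 2 already has 3, so r2c6 = 2.
Row 3 now contains 5, so r3c2 = 4.
Cage c needs sum 16, leaving r4c2 = 1.
Row 4 now contains 1; hence r4c5 = 2.
Column 2 now contains 5, which forces r5c2 = 6.
Row 5 now contains 6, leaving r5c4 = 3.
Cage f needs product 360, which forces r5c5 = 4.
Column 2 already has 3, so r6c2 = 2.
3 is placed in column 4, leaving r6c4 = 6.
Cage f has product 360; hence r6c5 = 5.
Cage i's pair has sum 8; hence r1c1 = 2.
Column 4 now contains 6, so r1c4 = 1.
The two cells of cage e must have difference 5; hence r1c5 = 6.
2 is placed in column 6, leaving r1c6 = 3.
2 is placed in row 2; hence r2c1 = 6.
2 is placed in row 2, which forces r2c5 = 1.
Row 5 now contains 6, so r5c1 = 5.
Row 6 already has 2, which forces r6c1 = 3.
Filled in: 2 5 4 1 6 3 / 6 3 5 4 1 2 / 1 4 6 2 3 5 / 4 1 3 5 2 6 / 5 6 2 3 4 1 / 3 2 1 6 5 4.

4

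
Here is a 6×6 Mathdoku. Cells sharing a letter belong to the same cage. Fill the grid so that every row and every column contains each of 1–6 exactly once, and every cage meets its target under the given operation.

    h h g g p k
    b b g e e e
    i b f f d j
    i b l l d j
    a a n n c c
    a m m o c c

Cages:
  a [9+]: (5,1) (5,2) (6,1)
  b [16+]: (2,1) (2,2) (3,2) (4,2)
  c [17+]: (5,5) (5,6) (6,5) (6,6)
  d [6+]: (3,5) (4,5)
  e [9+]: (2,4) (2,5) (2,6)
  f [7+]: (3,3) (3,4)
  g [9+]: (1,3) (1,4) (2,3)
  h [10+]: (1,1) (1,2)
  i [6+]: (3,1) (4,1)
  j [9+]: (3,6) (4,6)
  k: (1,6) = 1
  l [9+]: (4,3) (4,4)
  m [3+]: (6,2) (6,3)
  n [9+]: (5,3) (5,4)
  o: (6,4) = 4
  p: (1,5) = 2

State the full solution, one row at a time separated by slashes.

6 4 5 3 2 1 / 5 6 1 2 3 4 / 4 2 6 1 5 3 / 2 3 4 5 1 6 / 1 5 3 6 4 2 / 3 1 2 4 6 5

Cage p is a single given cell, leaving (1,5) = 2.
K is a freebie, so (1,6) = 1.
O is a freebie, which forces (6,4) = 4.
The 3 cells of cage g must have sum 9, so (2,3) = 1.
1 is placed in column 3, which forces (6,3) = 2.
Row 6 now contains 2, so (6,2) = 1.
Column 4 needs a 1, and only (3,4) is open for it.
The two cells of cage f must have sum 7, so (3,3) = 6.
1 is placed in row 3, which forces (3,5) = 5.
Cage d needs two cells with sum 6, so (4,5) = 1.
Row 5 needs a 1, and only (5,1) is open for it.
Column 3 needs a 5, and only (1,3) is open for it.
Row 1 now contains 5, leaving (1,4) = 3.
3 is placed in column 4, leaving (2,4) = 2.
In column 6, 2 can only go at (5,6), so (5,6) = 2.
In column 1, 3 can only go at (6,1), so (6,1) = 3.
Cage a needs sum 9, leaving (5,2) = 5.
Row 5 now contains 5; hence (5,4) = 6.
The 4 cells of cage c must have sum 17, leaving (5,5) = 4.
Row 6 already has 3, so (6,5) = 6.
Cage c needs sum 17, leaving (6,6) = 5.
Cage b needs sum 16, so (2,1) = 5.
5 is placed in column 2, which forces (2,2) = 6.
4 is placed in column 5; hence (2,5) = 3.
Cage e needs sum 9, which forces (2,6) = 4.
The two cells of cage j must have sum 9, leaving (3,6) = 3.
Cage l needs two cells with sum 9, so (4,3) = 4.
Column 4 now contains 6, leaving (4,4) = 5.
5 is placed in column 6, leaving (4,6) = 6.
4 is placed in row 5, so (5,3) = 3.
Cage h's pair has sum 10, so (1,1) = 6.
Column 2 already has 6, leaving (1,2) = 4.
Cage i needs two cells with sum 6, so (3,1) = 4.
3 is placed in row 3, which forces (3,2) = 2.
4 is placed in row 4; hence (4,1) = 2.
The 4 cells of cage b must have sum 16; hence (4,2) = 3.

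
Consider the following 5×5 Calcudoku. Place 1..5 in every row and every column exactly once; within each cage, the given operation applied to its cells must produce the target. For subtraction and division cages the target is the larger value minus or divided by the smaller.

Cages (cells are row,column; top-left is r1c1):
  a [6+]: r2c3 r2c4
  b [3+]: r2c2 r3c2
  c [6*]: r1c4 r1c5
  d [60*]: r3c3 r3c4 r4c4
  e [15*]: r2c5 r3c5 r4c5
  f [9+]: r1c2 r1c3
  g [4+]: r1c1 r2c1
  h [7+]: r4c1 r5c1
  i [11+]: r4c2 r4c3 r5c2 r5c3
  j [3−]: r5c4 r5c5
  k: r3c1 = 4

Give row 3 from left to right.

K is a freebie, so r3c1 = 4.
The 3 cells of cage d must have product 60; hence r4c4 = 4.
In row 1, 1 can only go at r1c1, so r1c1 = 1.
Column 1 now contains 1; hence r2c1 = 3.
The only place for 4 in row 2 is r2c3.
Cage f needs two cells with sum 9, leaving r1c2 = 4.
Column 3 now contains 4, leaving r1c3 = 5.
Cage a needs two cells with sum 6, which forces r2c4 = 2.
5 is placed in column 3, which forces r3c3 = 3.
Row 3 now contains 3; hence r3c4 = 5.
5 is placed in row 3, which forces r3c5 = 1.
Column 4 already has 5, so r5c4 = 1.
2 is placed in column 4, so r1c4 = 3.
Cage c's pair has product 6; hence r1c5 = 2.
Row 2 already has 2; hence r2c2 = 1.
Column 5 now contains 1, leaving r2c5 = 5.
1 is placed in row 3, so r3c2 = 2.
Cage i has sum 11; hence r4c3 = 1.
Cage e needs product 15, so r4c5 = 3.
Row 5 now contains 1, so r5c3 = 2.
Cage j needs two cells with difference 3, which forces r5c5 = 4.
The two cells of cage h must have sum 7, which forces r4c1 = 2.
Row 4 already has 3, which forces r4c2 = 5.
2 is placed in row 5, leaving r5c1 = 5.
Cage i needs sum 11, leaving r5c2 = 3.
The full grid is 1 4 5 3 2 / 3 1 4 2 5 / 4 2 3 5 1 / 2 5 1 4 3 / 5 3 2 1 4.

4 2 3 5 1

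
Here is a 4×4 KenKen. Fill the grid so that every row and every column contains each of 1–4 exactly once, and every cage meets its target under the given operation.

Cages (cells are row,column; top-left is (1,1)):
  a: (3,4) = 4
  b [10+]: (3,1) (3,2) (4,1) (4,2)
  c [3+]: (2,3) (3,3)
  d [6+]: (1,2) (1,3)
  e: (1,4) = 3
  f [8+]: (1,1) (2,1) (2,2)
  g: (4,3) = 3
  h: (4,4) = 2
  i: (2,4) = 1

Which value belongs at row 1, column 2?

2

Cage e is a single given cell, so (1,4) = 3.
Cage i is given, leaving (2,4) = 1.
Cage a is a single given cell; hence (3,4) = 4.
Cage g is given, which forces (4,3) = 3.
Cage h is a single given cell, which forces (4,4) = 2.
Row 2 already has 1, leaving (2,3) = 2.
The two cells of cage c must have sum 3, so (3,3) = 1.
Cage f has sum 8, which forces (1,1) = 1.
Cage d's pair has sum 6, so (1,2) = 2.
2 is placed in column 3, leaving (1,3) = 4.
Column 2 now contains 2, so (3,2) = 3.
Column 1 now contains 1; hence (4,1) = 4.
4 is placed in row 4; hence (4,2) = 1.
Column 1 now contains 4, leaving (2,1) = 3.
3 is placed in column 2, leaving (2,2) = 4.
Row 3 now contains 3; hence (3,1) = 2.
Completed grid: 1 2 4 3 / 3 4 2 1 / 2 3 1 4 / 4 1 3 2.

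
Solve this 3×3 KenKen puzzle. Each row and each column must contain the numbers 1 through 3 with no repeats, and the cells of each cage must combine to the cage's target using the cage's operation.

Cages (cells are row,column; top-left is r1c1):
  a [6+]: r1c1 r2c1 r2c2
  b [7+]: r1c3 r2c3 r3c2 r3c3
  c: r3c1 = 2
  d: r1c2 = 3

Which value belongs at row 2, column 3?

1

Cage d is a single given cell, leaving r1c2 = 3.
Cage c is given; hence r3c1 = 2.
Cage b has sum 7, which forces r3c2 = 1.
2 is placed in row 3, which forces r3c3 = 3.
2 is placed in column 1, so r1c1 = 1.
Row 1 now contains 1; hence r1c3 = 2.
The 3 cells of cage a must have sum 6, so r2c1 = 3.
Column 2 now contains 1, leaving r2c2 = 2.
2 is placed in column 3, which forces r2c3 = 1.
The full grid is 1 3 2 / 3 2 1 / 2 1 3.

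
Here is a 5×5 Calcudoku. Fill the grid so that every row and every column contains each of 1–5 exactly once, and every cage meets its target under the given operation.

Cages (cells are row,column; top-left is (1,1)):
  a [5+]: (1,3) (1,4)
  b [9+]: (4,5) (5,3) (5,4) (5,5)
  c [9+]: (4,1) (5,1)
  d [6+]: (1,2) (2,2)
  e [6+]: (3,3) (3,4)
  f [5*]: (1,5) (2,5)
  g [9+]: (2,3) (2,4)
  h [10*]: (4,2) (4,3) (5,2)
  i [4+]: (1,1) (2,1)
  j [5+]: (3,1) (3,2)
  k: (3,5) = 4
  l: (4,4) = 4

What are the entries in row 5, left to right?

4 5 1 3 2

Cage k is given, so (3,5) = 4.
L is a freebie, so (4,4) = 4.
The two cells of cage g must have sum 9, so (2,3) = 4.
Column 4 already has 4, so (2,4) = 5.
5 is placed in row 2, leaving (2,5) = 1.
Column 4 already has 5, leaving (3,4) = 1.
Row 4 now contains 4, leaving (4,1) = 5.
Cage c's pair has sum 9, leaving (5,1) = 4.
Cage i's pair has sum 4, leaving (1,1) = 1.
Cage d needs two cells with sum 6, leaving (1,2) = 4.
1 is placed in column 5, leaving (1,5) = 5.
1 is placed in row 2; hence (2,1) = 3.
1 is placed in row 2; hence (2,2) = 2.
Column 1 already has 3; hence (3,1) = 2.
2 is placed in column 2, which forces (3,2) = 3.
1 is placed in row 3, so (3,3) = 5.
2 is placed in column 2, which forces (4,2) = 1.
Row 4 now contains 1, so (4,3) = 2.
Cage b has sum 9, leaving (4,5) = 3.
Cage h needs product 10, leaving (5,2) = 5.
Cage b needs sum 9; hence (5,3) = 1.
The 4 cells of cage b must have sum 9, leaving (5,4) = 3.
Cage b needs sum 9, so (5,5) = 2.
Column 3 already has 2, so (1,3) = 3.
Column 4 already has 3, which forces (1,4) = 2.
Filled in: 1 4 3 2 5 / 3 2 4 5 1 / 2 3 5 1 4 / 5 1 2 4 3 / 4 5 1 3 2.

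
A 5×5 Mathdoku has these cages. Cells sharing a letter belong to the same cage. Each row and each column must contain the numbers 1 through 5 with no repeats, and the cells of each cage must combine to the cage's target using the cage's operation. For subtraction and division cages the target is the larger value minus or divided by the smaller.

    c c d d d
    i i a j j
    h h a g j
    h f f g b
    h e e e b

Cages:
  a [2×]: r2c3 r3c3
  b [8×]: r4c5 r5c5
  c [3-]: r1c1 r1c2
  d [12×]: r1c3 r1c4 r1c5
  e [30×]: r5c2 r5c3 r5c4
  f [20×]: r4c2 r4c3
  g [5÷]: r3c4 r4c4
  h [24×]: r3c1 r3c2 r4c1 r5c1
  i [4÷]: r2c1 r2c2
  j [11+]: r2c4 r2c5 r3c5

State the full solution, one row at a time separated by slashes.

In row 4, 3 can only go at r4c1, so r4c1 = 3.
In row 3, 3 can only go at r3c5, so r3c5 = 3.
Cage j needs sum 11, which forces r2c4 = 3.
Cage j needs sum 11, leaving r2c5 = 5.
The 3 cells of cage d must have product 12, which forces r1c3 = 3.
The 3 cells of cage e must have product 30; hence r5c2 = 3.
In row 2, 2 can only go at r2c3, so r2c3 = 2.
2 is placed in column 3; hence r3c3 = 1.
1 is placed in row 3, leaving r3c4 = 5.
5 is placed in column 4, leaving r4c4 = 1.
2 is placed in column 3; hence r5c3 = 5.
Cage e has product 30, so r5c4 = 2.
Row 5 now contains 2, so r5c5 = 4.
Column 4 now contains 1, which forces r1c4 = 4.
Column 5 already has 4, leaving r1c5 = 1.
The two cells of cage f must have product 20, leaving r4c2 = 5.
Column 3 already has 5, leaving r4c3 = 4.
Column 5 already has 4; hence r4c5 = 2.
Row 5 already has 4, so r5c1 = 1.
Cage c's pair has difference 3, so r1c1 = 5.
5 is placed in column 2, which forces r1c2 = 2.
Column 1 already has 1, so r2c1 = 4.
Cage i needs two cells with quotient 4, so r2c2 = 1.
Column 1 now contains 4, which forces r3c1 = 2.
2 is placed in column 2, so r3c2 = 4.

5 2 3 4 1 / 4 1 2 3 5 / 2 4 1 5 3 / 3 5 4 1 2 / 1 3 5 2 4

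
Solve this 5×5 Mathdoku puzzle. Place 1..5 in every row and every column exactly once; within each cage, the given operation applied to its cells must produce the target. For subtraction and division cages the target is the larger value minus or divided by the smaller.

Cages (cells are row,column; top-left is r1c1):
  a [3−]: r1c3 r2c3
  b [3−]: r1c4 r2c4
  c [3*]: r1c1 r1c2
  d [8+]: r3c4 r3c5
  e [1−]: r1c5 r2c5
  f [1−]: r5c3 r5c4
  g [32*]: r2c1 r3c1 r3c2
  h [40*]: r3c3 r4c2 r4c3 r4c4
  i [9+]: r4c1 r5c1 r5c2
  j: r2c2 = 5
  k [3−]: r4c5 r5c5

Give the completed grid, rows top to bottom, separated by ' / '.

1 3 5 4 2 / 4 5 2 1 3 / 2 4 1 3 5 / 3 2 4 5 1 / 5 1 3 2 4

Cage g needs product 32, so r2c1 = 4.
Cage j is a single given cell; hence r2c2 = 5.
The 3 cells of cage g must have product 32, which forces r3c1 = 2.
Cage g has product 32, so r3c2 = 4.
Row 1 needs a 2, and only r1c5 is open for it.
In row 2, 3 can only go at r2c5, so r2c5 = 3.
The two cells of cage d must have sum 8, which forces r3c4 = 3.
Column 5 now contains 3; hence r3c5 = 5.
Row 3 now contains 5, leaving r3c3 = 1.
Cage h needs product 40, so r4c2 = 2.
Cage a needs two cells with difference 3, which forces r1c3 = 5.
Row 1 now contains 5, so r1c4 = 4.
1 is placed in column 3, which forces r2c3 = 2.
Row 2 already has 2, which forces r2c4 = 1.
5 is placed in column 3, leaving r4c3 = 4.
Column 4 now contains 4, leaving r4c4 = 5.
Row 4 now contains 4, so r4c5 = 1.
Column 3 already has 4, so r5c3 = 3.
Column 4 now contains 5, leaving r5c4 = 2.
Column 5 now contains 1; hence r5c5 = 4.
Row 4 already has 1, leaving r4c1 = 3.
Cage i needs sum 9, which forces r5c1 = 5.
Row 5 already has 3, which forces r5c2 = 1.
3 is placed in column 1, leaving r1c1 = 1.
Column 2 already has 1, leaving r1c2 = 3.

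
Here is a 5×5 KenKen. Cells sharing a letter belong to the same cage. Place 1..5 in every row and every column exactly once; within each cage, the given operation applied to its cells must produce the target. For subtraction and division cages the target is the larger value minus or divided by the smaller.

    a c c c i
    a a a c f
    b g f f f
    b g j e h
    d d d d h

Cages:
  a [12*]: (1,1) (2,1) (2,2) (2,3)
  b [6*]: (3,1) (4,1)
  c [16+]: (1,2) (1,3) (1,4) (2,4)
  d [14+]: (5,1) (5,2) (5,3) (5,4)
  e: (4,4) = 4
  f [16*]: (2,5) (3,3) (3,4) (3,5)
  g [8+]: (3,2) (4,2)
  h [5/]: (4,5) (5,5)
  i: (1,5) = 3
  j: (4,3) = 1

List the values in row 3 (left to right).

3 5 2 1 4

Cage i is given; hence (1,5) = 3.
Cage f needs product 16, so (2,5) = 2.
Cage j is a single given cell, so (4,3) = 1.
Cage e is given, which forces (4,4) = 4.
Row 4 already has 1; hence (4,5) = 5.
5 is placed in column 5, which forces (5,5) = 1.
Cage a has product 12, leaving (1,1) = 1.
Cage c has sum 16; hence (1,4) = 2.
Cage a needs product 12; hence (2,2) = 1.
4 is placed in column 4, so (2,4) = 5.
The two cells of cage g must have sum 8, leaving (3,2) = 5.
Cage f needs product 16, so (3,3) = 2.
The 4 cells of cage f must have product 16; hence (3,4) = 1.
Column 5 already has 1, which forces (3,5) = 4.
5 is placed in row 4; hence (4,2) = 3.
Column 4 now contains 5; hence (5,4) = 3.
Column 2 already has 5, which forces (1,2) = 4.
The 4 cells of cage c must have sum 16, which forces (1,3) = 5.
Row 3 already has 2, which forces (3,1) = 3.
Row 4 already has 3, which forces (4,1) = 2.
Column 2 now contains 4, which forces (5,2) = 2.
Column 3 already has 5, so (5,3) = 4.
Column 1 already has 3, so (2,1) = 4.
Column 3 already has 4; hence (2,3) = 3.
Row 5 already has 4, leaving (5,1) = 5.
Completed grid: 1 4 5 2 3 / 4 1 3 5 2 / 3 5 2 1 4 / 2 3 1 4 5 / 5 2 4 3 1.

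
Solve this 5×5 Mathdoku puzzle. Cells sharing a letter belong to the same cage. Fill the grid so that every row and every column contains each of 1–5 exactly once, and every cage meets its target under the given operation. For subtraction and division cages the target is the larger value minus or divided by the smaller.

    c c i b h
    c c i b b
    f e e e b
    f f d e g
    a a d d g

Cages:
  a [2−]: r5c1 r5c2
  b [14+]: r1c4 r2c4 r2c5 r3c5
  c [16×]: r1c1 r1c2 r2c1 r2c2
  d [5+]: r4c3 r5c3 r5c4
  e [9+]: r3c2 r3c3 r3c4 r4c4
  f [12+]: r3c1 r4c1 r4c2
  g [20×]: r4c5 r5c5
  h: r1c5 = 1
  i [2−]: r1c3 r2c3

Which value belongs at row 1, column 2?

4

Cage h is given, so r1c5 = 1.
Column 3 needs a 4, and only r3c3 is open for it.
4 is placed in row 3, which forces r3c5 = 2.
2 is placed in row 3, leaving r3c2 = 1.
The 4 cells of cage e must have sum 9, so r3c4 = 3.
Cage e has sum 9, which forces r4c4 = 1.
Column 4 now contains 1, leaving r5c4 = 2.
Cage c needs product 16, leaving r1c1 = 2.
Cage c has product 16, so r1c2 = 4.
3 is placed in column 4, so r1c4 = 5.
Cage c needs product 16, leaving r2c1 = 1.
Column 2 now contains 1; hence r2c2 = 2.
Cage b needs sum 14; hence r2c4 = 4.
Cage b has sum 14; hence r2c5 = 3.
Row 3 already has 3, leaving r3c1 = 5.
Row 4 already has 1, which forces r4c3 = 2.
Column 1 now contains 5, leaving r5c1 = 3.
3 is placed in row 5, so r5c2 = 5.
Cage d has sum 5, which forces r5c3 = 1.
Row 5 now contains 5, leaving r5c5 = 4.
Row 1 already has 5; hence r1c3 = 3.
Row 2 now contains 3, leaving r2c3 = 5.
Column 1 already has 3, leaving r4c1 = 4.
Column 2 now contains 5, which forces r4c2 = 3.
Column 5 already has 4, which forces r4c5 = 5.
Completed grid: 2 4 3 5 1 / 1 2 5 4 3 / 5 1 4 3 2 / 4 3 2 1 5 / 3 5 1 2 4.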